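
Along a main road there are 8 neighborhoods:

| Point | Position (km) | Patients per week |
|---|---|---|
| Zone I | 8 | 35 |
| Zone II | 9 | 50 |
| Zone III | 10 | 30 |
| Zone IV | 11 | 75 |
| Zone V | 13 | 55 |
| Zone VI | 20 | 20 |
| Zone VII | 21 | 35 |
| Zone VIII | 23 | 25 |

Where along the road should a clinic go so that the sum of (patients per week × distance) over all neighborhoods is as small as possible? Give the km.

For a sum of weighted absolute distances on a line, the optimum is the weighted median (not the mean). Total weight W = 325; half-weight = 162.5.
Sort by position and accumulate weight:
  km 8 (Zone I, w=35) → cum 35
  km 9 (Zone II, w=50) → cum 85
  km 10 (Zone III, w=30) → cum 115
  km 11 (Zone IV, w=75) → cum 190  ≥ 162.5 → median here
  km 13 (Zone V, w=55) → cum 245
  km 20 (Zone VI, w=20) → cum 265
  km 21 (Zone VII, w=35) → cum 300
  km 23 (Zone VIII, w=25) → cum 325
Optimal location: km 11.

x = 11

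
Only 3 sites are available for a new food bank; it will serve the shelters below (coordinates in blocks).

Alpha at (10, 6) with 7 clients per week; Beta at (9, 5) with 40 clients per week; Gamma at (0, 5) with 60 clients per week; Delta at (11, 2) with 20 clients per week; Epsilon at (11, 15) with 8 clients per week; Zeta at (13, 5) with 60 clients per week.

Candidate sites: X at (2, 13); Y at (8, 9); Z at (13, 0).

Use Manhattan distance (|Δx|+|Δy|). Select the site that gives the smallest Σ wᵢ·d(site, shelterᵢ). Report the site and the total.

Y, total 1767 blocks

Total weighted distance at each candidate:
  X (2, 13): total = 2933
  Y (8, 9): total = 1767
  Z (13, 0): total = 2019
Minimum is at Y with total 1767 blocks.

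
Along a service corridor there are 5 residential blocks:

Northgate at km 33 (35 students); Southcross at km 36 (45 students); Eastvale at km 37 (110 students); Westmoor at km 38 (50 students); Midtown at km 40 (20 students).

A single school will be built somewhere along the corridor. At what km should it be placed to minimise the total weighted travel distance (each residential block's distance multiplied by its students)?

For a sum of weighted absolute distances on a line, the optimum is the weighted median (not the mean). Total weight W = 260; half-weight = 130.
Sort by position and accumulate weight:
  km 33 (Northgate, w=35) → cum 35
  km 36 (Southcross, w=45) → cum 80
  km 37 (Eastvale, w=110) → cum 190  ≥ 130 → median here
  km 38 (Westmoor, w=50) → cum 240
  km 40 (Midtown, w=20) → cum 260
Optimal location: km 37.

x = 37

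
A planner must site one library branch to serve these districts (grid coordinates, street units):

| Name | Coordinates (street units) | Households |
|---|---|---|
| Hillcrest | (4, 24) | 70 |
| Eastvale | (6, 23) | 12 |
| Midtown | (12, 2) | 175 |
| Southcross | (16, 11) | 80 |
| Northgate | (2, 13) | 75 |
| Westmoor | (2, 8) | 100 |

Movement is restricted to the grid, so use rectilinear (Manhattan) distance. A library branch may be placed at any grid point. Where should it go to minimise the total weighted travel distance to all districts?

Manhattan distance separates: Σwᵢ(|x−xᵢ|+|y−yᵢ|) = Σwᵢ|x−xᵢ| + Σwᵢ|y−yᵢ|, so x and y are optimised independently as 1-D weighted medians.
Total weight W = 512; half = 256.
x-coordinate, sorted with cumulative weight:
  x=2 (Northgate, w=75) cum 75
  x=2 (Westmoor, w=100) cum 175
  x=4 (Hillcrest, w=70) cum 245
  x=6 (Eastvale, w=12) cum 257  ← median
  x=12 (Midtown, w=175) cum 432
  x=16 (Southcross, w=80) cum 512
⇒ x* = 6
y-coordinate, sorted with cumulative weight:
  y=2 (Midtown, w=175) cum 175
  y=8 (Westmoor, w=100) cum 275  ← median
  y=11 (Southcross, w=80) cum 355
  y=13 (Northgate, w=75) cum 430
  y=23 (Eastvale, w=12) cum 442
  y=24 (Hillcrest, w=70) cum 512
⇒ y* = 8

(6, 8)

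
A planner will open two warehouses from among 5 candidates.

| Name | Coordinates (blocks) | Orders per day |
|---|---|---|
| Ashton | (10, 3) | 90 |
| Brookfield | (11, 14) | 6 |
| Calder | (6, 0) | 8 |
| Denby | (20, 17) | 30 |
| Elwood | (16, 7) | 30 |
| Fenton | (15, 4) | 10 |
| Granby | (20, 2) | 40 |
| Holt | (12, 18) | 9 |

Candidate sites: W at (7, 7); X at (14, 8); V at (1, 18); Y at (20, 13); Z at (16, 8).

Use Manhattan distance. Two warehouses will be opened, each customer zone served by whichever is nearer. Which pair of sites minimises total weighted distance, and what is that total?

Evaluate every pair (each demand assigned to the nearer of the two):
  {W, Z}: total = 1756
  {X, Y}: total = 1800
  {W, Y}: total = 1811
  {Y, Z}: total = 1911
  {W, X}: total = 1926
  {X, Z}: total = 1970
  {X, V}: total = 2161
  {V, Z}: total = 2169
  {W, V}: total = 2559
  {V, Y}: total = 3143
Best pair: {W, Z} with total 1756.

{W, Z}, total 1756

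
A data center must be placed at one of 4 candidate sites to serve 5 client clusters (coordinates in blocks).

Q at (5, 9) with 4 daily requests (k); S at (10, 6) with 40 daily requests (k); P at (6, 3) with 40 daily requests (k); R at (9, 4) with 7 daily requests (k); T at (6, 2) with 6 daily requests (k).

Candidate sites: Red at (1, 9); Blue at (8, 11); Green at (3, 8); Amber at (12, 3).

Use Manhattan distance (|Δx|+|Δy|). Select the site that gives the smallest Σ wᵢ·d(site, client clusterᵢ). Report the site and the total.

Amber, total 562 blocks

Total weighted distance at each candidate:
  Red (1, 9): total = 1099
  Blue (8, 11): total = 822
  Green (3, 8): total = 816
  Amber (12, 3): total = 562
Minimum is at Amber with total 562 blocks.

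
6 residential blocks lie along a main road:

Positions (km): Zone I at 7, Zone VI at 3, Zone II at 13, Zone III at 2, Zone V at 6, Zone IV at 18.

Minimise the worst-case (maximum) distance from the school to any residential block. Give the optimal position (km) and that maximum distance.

The 1-center on a line is the midpoint of the two extreme points: leftmost at 2, rightmost at 18.
Optimal location = (2 + 18)/2 = 10; maximum distance = (18 − 2)/2 = 8.

location 10, max distance 8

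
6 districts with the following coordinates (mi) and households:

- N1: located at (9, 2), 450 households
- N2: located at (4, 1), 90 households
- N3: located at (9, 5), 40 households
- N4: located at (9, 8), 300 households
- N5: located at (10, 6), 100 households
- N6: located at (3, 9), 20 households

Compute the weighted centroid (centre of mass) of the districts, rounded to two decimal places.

(8.53, 4.37)

The minimiser of Σwᵢ‖p−pᵢ‖² is the weighted centroid p* = (Σwᵢpᵢ)/(Σwᵢ).
Σwᵢ = 1000.
Σwᵢxᵢ = 450·9 + 90·4 + 40·9 + 300·9 + 100·10 + 20·3 = 8530.
Σwᵢyᵢ = 450·2 + 90·1 + 40·5 + 300·8 + 100·6 + 20·9 = 4370.
x* = 8530/1000 = 8.53, y* = 4370/1000 = 4.37.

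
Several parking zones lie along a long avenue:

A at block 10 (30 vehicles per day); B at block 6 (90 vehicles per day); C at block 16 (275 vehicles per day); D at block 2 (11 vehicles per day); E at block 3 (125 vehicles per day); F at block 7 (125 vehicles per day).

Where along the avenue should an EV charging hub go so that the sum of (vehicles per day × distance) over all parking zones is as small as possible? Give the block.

For a sum of weighted absolute distances on a line, the optimum is the weighted median (not the mean). Total weight W = 656; half-weight = 328.
Sort by position and accumulate weight:
  block 2 (D, w=11) → cum 11
  block 3 (E, w=125) → cum 136
  block 6 (B, w=90) → cum 226
  block 7 (F, w=125) → cum 351  ≥ 328 → median here
  block 10 (A, w=30) → cum 381
  block 16 (C, w=275) → cum 656
Optimal location: block 7.

x = 7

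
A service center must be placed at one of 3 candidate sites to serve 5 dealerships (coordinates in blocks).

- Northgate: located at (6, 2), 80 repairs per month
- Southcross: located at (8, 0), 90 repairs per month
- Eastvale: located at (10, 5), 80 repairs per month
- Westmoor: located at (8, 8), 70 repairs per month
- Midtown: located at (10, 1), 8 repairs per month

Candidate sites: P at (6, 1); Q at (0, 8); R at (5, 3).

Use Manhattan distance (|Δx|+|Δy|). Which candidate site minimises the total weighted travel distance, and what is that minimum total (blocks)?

P, total 1652 blocks

Total weighted distance at each candidate:
  P (6, 1): total = 1652
  Q (0, 8): total = 4136
  R (5, 3): total = 1876
Minimum is at P with total 1652 blocks.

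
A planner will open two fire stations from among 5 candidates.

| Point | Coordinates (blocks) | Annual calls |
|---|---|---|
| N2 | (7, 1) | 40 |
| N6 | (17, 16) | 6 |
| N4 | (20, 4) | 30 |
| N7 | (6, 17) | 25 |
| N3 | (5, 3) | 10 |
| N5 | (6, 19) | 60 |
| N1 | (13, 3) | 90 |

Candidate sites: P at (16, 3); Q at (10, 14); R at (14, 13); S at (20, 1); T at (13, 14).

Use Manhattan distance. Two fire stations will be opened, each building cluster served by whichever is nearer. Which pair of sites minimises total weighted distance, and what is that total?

Evaluate every pair (each demand assigned to the nearer of the two):
  {P, Q}: total = 1739
  {P, T}: total = 1976
  {P, R}: total = 2146
  {Q, S}: total = 2349
  {S, T}: total = 2596
  {R, S}: total = 2766
  {Q, R}: total = 2991
  {Q, T}: total = 3051
  {P, S}: total = 3154
  {R, T}: total = 3396
Best pair: {P, Q} with total 1739.

{P, Q}, total 1739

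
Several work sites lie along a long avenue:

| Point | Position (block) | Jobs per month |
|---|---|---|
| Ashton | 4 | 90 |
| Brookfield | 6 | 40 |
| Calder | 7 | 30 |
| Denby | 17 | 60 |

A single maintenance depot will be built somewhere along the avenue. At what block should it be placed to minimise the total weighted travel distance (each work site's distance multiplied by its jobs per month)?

x = 6

For a sum of weighted absolute distances on a line, the optimum is the weighted median (not the mean). Total weight W = 220; half-weight = 110.
Sort by position and accumulate weight:
  block 4 (Ashton, w=90) → cum 90
  block 6 (Brookfield, w=40) → cum 130  ≥ 110 → median here
  block 7 (Calder, w=30) → cum 160
  block 17 (Denby, w=60) → cum 220
Optimal location: block 6.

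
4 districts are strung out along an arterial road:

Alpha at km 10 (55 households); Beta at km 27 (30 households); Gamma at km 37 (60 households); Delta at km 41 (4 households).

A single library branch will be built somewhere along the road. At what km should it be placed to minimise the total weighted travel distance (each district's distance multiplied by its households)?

For a sum of weighted absolute distances on a line, the optimum is the weighted median (not the mean). Total weight W = 149; half-weight = 74.5.
Sort by position and accumulate weight:
  km 10 (Alpha, w=55) → cum 55
  km 27 (Beta, w=30) → cum 85  ≥ 74.5 → median here
  km 37 (Gamma, w=60) → cum 145
  km 41 (Delta, w=4) → cum 149
Optimal location: km 27.

x = 27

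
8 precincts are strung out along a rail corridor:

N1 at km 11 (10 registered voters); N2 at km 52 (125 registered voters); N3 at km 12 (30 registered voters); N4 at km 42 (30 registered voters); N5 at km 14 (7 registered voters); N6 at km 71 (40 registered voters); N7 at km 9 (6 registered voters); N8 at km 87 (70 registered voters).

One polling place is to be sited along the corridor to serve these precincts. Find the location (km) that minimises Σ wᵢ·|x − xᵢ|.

For a sum of weighted absolute distances on a line, the optimum is the weighted median (not the mean). Total weight W = 318; half-weight = 159.
Sort by position and accumulate weight:
  km 9 (N7, w=6) → cum 6
  km 11 (N1, w=10) → cum 16
  km 12 (N3, w=30) → cum 46
  km 14 (N5, w=7) → cum 53
  km 42 (N4, w=30) → cum 83
  km 52 (N2, w=125) → cum 208  ≥ 159 → median here
  km 71 (N6, w=40) → cum 248
  km 87 (N8, w=70) → cum 318
Optimal location: km 52.

x = 52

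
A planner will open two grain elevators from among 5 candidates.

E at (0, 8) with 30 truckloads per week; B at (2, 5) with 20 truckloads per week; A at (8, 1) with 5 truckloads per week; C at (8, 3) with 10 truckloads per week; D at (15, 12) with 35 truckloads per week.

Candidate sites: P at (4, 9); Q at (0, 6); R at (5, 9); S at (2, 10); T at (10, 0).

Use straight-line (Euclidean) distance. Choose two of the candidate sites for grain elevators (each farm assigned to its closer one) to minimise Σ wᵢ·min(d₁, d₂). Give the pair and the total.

{Q, R}, total 579.9

Evaluate every pair (each demand assigned to the nearer of the two):
  {Q, R}: total = 579.9
  {Q, T}: total = 607.0
  {P, Q}: total = 620.6
  {P, T}: total = 659.4
  {R, S}: total = 660.1
  {R, T}: total = 665.6
  {S, T}: total = 687.1
  {P, R}: total = 688.3
  {P, S}: total = 690.2
  {Q, S}: total = 697.7
Best pair: {Q, R} with total 579.9.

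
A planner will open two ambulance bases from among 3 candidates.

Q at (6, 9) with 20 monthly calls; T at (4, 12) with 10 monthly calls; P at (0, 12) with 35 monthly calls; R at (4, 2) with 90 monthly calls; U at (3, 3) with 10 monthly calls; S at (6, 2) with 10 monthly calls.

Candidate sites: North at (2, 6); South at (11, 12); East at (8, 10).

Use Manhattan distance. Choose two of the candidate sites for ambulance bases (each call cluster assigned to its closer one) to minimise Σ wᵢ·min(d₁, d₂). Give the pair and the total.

{North, East}, total 1060

Evaluate every pair (each demand assigned to the nearer of the two):
  {North, East}: total = 1060
  {North, South}: total = 1150
  {South, East}: total = 1770
Best pair: {North, East} with total 1060.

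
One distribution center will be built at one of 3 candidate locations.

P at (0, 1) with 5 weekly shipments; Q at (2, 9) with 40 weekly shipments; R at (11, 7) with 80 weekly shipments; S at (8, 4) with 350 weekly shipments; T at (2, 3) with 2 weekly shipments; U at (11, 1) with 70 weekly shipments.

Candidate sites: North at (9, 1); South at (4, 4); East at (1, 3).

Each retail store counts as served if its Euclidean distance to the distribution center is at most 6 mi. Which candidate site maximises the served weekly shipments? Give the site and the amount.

North, covering 420

Coverage radius r = 6 mi; a point is covered iff (Δx)²+(Δy)² ≤ 6² = 36.
  North (9, 1): covers {S, U} → 420
  South (4, 4): covers {P, Q, S, T} → 397
  East (1, 3): covers {P, T} → 7
Maximum coverage at North: 420 weekly shipments.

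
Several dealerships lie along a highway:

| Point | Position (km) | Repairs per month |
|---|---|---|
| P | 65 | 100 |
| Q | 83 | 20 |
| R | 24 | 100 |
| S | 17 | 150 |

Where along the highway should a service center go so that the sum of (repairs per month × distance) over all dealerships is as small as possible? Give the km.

For a sum of weighted absolute distances on a line, the optimum is the weighted median (not the mean). Total weight W = 370; half-weight = 185.
Sort by position and accumulate weight:
  km 17 (S, w=150) → cum 150
  km 24 (R, w=100) → cum 250  ≥ 185 → median here
  km 65 (P, w=100) → cum 350
  km 83 (Q, w=20) → cum 370
Optimal location: km 24.

x = 24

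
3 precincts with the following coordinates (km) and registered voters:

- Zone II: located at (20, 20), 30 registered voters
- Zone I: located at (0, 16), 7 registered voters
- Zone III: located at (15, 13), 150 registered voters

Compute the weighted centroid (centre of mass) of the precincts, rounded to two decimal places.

The minimiser of Σwᵢ‖p−pᵢ‖² is the weighted centroid p* = (Σwᵢpᵢ)/(Σwᵢ).
Σwᵢ = 187.
Σwᵢxᵢ = 30·20 + 7·0 + 150·15 = 2850.
Σwᵢyᵢ = 30·20 + 7·16 + 150·13 = 2662.
x* = 2850/187 = 15.24, y* = 2662/187 = 14.24.

(15.24, 14.24)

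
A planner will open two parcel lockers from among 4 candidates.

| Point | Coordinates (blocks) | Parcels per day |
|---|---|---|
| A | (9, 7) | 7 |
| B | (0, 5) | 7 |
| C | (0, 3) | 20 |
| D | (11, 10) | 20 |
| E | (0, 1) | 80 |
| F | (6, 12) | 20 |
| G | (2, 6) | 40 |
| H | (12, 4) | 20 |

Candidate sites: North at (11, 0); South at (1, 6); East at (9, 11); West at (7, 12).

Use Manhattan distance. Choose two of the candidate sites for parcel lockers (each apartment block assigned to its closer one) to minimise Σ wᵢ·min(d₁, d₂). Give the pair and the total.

{South, East}, total 982

Evaluate every pair (each demand assigned to the nearer of the two):
  {South, East}: total = 982
  {South, West}: total = 1063
  {North, South}: total = 1197
  {North, West}: total = 2067
  {North, East}: total = 2093
  {East, West}: total = 2606
Best pair: {South, East} with total 982.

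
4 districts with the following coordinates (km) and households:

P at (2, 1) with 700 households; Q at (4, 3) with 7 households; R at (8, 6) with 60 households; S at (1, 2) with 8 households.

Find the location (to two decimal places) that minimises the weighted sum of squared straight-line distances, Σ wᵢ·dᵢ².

(2.47, 1.42)

The minimiser of Σwᵢ‖p−pᵢ‖² is the weighted centroid p* = (Σwᵢpᵢ)/(Σwᵢ).
Σwᵢ = 775.
Σwᵢxᵢ = 700·2 + 7·4 + 60·8 + 8·1 = 1916.
Σwᵢyᵢ = 700·1 + 7·3 + 60·6 + 8·2 = 1097.
x* = 1916/775 = 2.47, y* = 1097/775 = 1.42.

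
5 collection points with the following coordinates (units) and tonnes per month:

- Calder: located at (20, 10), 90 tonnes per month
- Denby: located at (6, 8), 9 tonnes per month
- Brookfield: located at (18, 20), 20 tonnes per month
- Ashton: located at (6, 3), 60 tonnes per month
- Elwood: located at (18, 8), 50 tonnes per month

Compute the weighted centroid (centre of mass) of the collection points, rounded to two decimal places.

(15.17, 8.52)

The minimiser of Σwᵢ‖p−pᵢ‖² is the weighted centroid p* = (Σwᵢpᵢ)/(Σwᵢ).
Σwᵢ = 229.
Σwᵢxᵢ = 90·20 + 9·6 + 20·18 + 60·6 + 50·18 = 3474.
Σwᵢyᵢ = 90·10 + 9·8 + 20·20 + 60·3 + 50·8 = 1952.
x* = 3474/229 = 15.17, y* = 1952/229 = 8.52.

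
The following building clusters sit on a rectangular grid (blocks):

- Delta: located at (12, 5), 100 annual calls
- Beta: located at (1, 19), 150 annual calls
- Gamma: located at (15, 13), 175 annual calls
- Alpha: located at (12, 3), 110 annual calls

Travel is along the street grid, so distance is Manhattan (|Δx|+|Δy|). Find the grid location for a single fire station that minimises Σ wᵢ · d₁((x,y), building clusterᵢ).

(12, 13)

Manhattan distance separates: Σwᵢ(|x−xᵢ|+|y−yᵢ|) = Σwᵢ|x−xᵢ| + Σwᵢ|y−yᵢ|, so x and y are optimised independently as 1-D weighted medians.
Total weight W = 535; half = 267.5.
x-coordinate, sorted with cumulative weight:
  x=1 (Beta, w=150) cum 150
  x=12 (Delta, w=100) cum 250
  x=12 (Alpha, w=110) cum 360  ← median
  x=15 (Gamma, w=175) cum 535
⇒ x* = 12
y-coordinate, sorted with cumulative weight:
  y=3 (Alpha, w=110) cum 110
  y=5 (Delta, w=100) cum 210
  y=13 (Gamma, w=175) cum 385  ← median
  y=19 (Beta, w=150) cum 535
⇒ y* = 13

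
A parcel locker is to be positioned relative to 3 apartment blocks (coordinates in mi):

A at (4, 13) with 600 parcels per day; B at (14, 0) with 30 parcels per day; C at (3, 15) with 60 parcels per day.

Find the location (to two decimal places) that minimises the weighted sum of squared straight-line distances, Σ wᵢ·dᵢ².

The minimiser of Σwᵢ‖p−pᵢ‖² is the weighted centroid p* = (Σwᵢpᵢ)/(Σwᵢ).
Σwᵢ = 690.
Σwᵢxᵢ = 600·4 + 30·14 + 60·3 = 3000.
Σwᵢyᵢ = 600·13 + 30·0 + 60·15 = 8700.
x* = 3000/690 = 4.35, y* = 8700/690 = 12.61.

(4.35, 12.61)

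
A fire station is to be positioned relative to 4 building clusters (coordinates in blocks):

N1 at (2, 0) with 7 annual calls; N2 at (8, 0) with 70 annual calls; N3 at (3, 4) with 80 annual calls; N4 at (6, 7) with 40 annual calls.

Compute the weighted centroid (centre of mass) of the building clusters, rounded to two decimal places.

The minimiser of Σwᵢ‖p−pᵢ‖² is the weighted centroid p* = (Σwᵢpᵢ)/(Σwᵢ).
Σwᵢ = 197.
Σwᵢxᵢ = 7·2 + 70·8 + 80·3 + 40·6 = 1054.
Σwᵢyᵢ = 7·0 + 70·0 + 80·4 + 40·7 = 600.
x* = 1054/197 = 5.35, y* = 600/197 = 3.05.

(5.35, 3.05)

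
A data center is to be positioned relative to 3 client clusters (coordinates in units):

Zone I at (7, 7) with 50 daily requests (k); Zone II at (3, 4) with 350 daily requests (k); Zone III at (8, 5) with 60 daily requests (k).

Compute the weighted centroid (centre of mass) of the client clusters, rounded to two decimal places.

(4.09, 4.46)

The minimiser of Σwᵢ‖p−pᵢ‖² is the weighted centroid p* = (Σwᵢpᵢ)/(Σwᵢ).
Σwᵢ = 460.
Σwᵢxᵢ = 50·7 + 350·3 + 60·8 = 1880.
Σwᵢyᵢ = 50·7 + 350·4 + 60·5 = 2050.
x* = 1880/460 = 4.09, y* = 2050/460 = 4.46.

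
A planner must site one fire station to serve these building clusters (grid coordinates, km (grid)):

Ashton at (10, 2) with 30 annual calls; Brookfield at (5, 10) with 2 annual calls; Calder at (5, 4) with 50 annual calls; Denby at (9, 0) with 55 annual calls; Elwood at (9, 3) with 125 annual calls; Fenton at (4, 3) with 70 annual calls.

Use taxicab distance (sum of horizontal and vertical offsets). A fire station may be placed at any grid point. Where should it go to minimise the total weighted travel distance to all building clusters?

Manhattan distance separates: Σwᵢ(|x−xᵢ|+|y−yᵢ|) = Σwᵢ|x−xᵢ| + Σwᵢ|y−yᵢ|, so x and y are optimised independently as 1-D weighted medians.
Total weight W = 332; half = 166.
x-coordinate, sorted with cumulative weight:
  x=4 (Fenton, w=70) cum 70
  x=5 (Brookfield, w=2) cum 72
  x=5 (Calder, w=50) cum 122
  x=9 (Denby, w=55) cum 177  ← median
  x=9 (Elwood, w=125) cum 302
  x=10 (Ashton, w=30) cum 332
⇒ x* = 9
y-coordinate, sorted with cumulative weight:
  y=0 (Denby, w=55) cum 55
  y=2 (Ashton, w=30) cum 85
  y=3 (Elwood, w=125) cum 210  ← median
  y=3 (Fenton, w=70) cum 280
  y=4 (Calder, w=50) cum 330
  y=10 (Brookfield, w=2) cum 332
⇒ y* = 3

(9, 3)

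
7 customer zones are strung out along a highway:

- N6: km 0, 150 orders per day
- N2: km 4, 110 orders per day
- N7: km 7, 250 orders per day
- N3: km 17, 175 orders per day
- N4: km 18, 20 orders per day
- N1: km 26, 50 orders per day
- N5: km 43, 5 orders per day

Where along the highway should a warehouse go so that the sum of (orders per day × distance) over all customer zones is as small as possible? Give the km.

x = 7

For a sum of weighted absolute distances on a line, the optimum is the weighted median (not the mean). Total weight W = 760; half-weight = 380.
Sort by position and accumulate weight:
  km 0 (N6, w=150) → cum 150
  km 4 (N2, w=110) → cum 260
  km 7 (N7, w=250) → cum 510  ≥ 380 → median here
  km 17 (N3, w=175) → cum 685
  km 18 (N4, w=20) → cum 705
  km 26 (N1, w=50) → cum 755
  km 43 (N5, w=5) → cum 760
Optimal location: km 7.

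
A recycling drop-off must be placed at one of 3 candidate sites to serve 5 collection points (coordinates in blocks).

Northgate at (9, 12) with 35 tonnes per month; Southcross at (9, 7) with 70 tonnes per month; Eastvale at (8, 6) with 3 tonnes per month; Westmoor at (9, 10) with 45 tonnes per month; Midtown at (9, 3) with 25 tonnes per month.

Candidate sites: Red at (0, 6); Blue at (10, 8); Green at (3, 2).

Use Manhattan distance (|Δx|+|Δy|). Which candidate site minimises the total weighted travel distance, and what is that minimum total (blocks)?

Blue, total 612 blocks

Total weighted distance at each candidate:
  Red (0, 6): total = 2134
  Blue (10, 8): total = 612
  Green (3, 2): total = 2162
Minimum is at Blue with total 612 blocks.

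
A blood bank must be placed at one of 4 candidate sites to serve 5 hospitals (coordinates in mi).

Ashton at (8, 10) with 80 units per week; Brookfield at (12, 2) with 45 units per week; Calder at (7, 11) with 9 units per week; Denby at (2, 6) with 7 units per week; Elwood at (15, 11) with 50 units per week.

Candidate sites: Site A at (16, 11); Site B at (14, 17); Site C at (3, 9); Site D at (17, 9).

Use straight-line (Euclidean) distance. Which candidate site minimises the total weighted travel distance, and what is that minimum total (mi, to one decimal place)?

Site A, total 1323.2 mi

Total weighted distance at each candidate:
  Site A (16, 11): total = 1323.2
  Site B (14, 17): total = 1919.6
  Site C (3, 9): total = 1591.7
  Site D (17, 9): total = 1451.8
Minimum is at Site A with total 1323.2 mi.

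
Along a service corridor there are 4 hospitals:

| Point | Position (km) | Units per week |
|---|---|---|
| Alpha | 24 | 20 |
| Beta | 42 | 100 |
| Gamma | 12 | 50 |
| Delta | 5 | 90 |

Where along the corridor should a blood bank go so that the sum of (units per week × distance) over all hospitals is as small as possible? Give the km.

x = 12

For a sum of weighted absolute distances on a line, the optimum is the weighted median (not the mean). Total weight W = 260; half-weight = 130.
Sort by position and accumulate weight:
  km 5 (Delta, w=90) → cum 90
  km 12 (Gamma, w=50) → cum 140  ≥ 130 → median here
  km 24 (Alpha, w=20) → cum 160
  km 42 (Beta, w=100) → cum 260
Optimal location: km 12.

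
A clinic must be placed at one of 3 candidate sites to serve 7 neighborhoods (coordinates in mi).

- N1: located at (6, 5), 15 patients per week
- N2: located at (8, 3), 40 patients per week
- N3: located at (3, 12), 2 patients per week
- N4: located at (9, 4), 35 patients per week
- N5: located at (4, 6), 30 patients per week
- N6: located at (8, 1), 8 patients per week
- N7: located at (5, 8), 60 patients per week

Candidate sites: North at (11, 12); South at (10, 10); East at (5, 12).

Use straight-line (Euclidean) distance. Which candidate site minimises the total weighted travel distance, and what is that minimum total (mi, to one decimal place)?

Total weighted distance at each candidate:
  North (11, 12): total = 1613.6
  South (10, 10): total = 1227.9
  East (5, 12): total = 1316.3
Minimum is at South with total 1227.9 mi.

South, total 1227.9 mi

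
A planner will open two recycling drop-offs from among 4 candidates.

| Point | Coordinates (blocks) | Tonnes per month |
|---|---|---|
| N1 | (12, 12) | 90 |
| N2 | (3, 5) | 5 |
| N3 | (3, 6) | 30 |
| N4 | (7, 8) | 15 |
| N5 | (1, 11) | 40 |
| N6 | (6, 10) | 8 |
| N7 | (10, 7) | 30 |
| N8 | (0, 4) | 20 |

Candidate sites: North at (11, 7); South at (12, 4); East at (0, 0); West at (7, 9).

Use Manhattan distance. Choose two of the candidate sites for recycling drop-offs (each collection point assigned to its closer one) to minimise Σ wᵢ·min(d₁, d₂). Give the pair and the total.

Evaluate every pair (each demand assigned to the nearer of the two):
  {North, West}: total = 1411
  {East, West}: total = 1551
  {North, East}: total = 1579
  {South, West}: total = 1711
  {North, South}: total = 1829
  {South, East}: total = 1971
Best pair: {North, West} with total 1411.

{North, West}, total 1411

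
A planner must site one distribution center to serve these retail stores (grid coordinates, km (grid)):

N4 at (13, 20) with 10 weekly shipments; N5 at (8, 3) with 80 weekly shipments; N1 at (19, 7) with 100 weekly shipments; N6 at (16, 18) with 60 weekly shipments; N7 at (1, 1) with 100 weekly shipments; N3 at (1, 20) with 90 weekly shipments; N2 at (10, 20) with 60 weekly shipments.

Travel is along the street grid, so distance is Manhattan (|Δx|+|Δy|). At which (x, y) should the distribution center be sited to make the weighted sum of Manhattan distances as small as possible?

(8, 7)

Manhattan distance separates: Σwᵢ(|x−xᵢ|+|y−yᵢ|) = Σwᵢ|x−xᵢ| + Σwᵢ|y−yᵢ|, so x and y are optimised independently as 1-D weighted medians.
Total weight W = 500; half = 250.
x-coordinate, sorted with cumulative weight:
  x=1 (N7, w=100) cum 100
  x=1 (N3, w=90) cum 190
  x=8 (N5, w=80) cum 270  ← median
  x=10 (N2, w=60) cum 330
  x=13 (N4, w=10) cum 340
  x=16 (N6, w=60) cum 400
  x=19 (N1, w=100) cum 500
⇒ x* = 8
y-coordinate, sorted with cumulative weight:
  y=1 (N7, w=100) cum 100
  y=3 (N5, w=80) cum 180
  y=7 (N1, w=100) cum 280  ← median
  y=18 (N6, w=60) cum 340
  y=20 (N4, w=10) cum 350
  y=20 (N3, w=90) cum 440
  y=20 (N2, w=60) cum 500
⇒ y* = 7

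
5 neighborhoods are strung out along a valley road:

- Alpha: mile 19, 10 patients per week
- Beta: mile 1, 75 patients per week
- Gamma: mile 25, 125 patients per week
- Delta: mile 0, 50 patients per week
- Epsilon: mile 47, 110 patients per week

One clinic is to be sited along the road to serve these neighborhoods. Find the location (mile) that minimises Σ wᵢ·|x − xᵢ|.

x = 25

For a sum of weighted absolute distances on a line, the optimum is the weighted median (not the mean). Total weight W = 370; half-weight = 185.
Sort by position and accumulate weight:
  mile 0 (Delta, w=50) → cum 50
  mile 1 (Beta, w=75) → cum 125
  mile 19 (Alpha, w=10) → cum 135
  mile 25 (Gamma, w=125) → cum 260  ≥ 185 → median here
  mile 47 (Epsilon, w=110) → cum 370
Optimal location: mile 25.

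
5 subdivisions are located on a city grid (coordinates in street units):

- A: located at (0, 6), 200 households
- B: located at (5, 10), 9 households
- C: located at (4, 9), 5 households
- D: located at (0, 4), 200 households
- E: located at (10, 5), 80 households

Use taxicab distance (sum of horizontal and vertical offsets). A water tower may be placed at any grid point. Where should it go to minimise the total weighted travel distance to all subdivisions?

(0, 5)

Manhattan distance separates: Σwᵢ(|x−xᵢ|+|y−yᵢ|) = Σwᵢ|x−xᵢ| + Σwᵢ|y−yᵢ|, so x and y are optimised independently as 1-D weighted medians.
Total weight W = 494; half = 247.
x-coordinate, sorted with cumulative weight:
  x=0 (A, w=200) cum 200
  x=0 (D, w=200) cum 400  ← median
  x=4 (C, w=5) cum 405
  x=5 (B, w=9) cum 414
  x=10 (E, w=80) cum 494
⇒ x* = 0
y-coordinate, sorted with cumulative weight:
  y=4 (D, w=200) cum 200
  y=5 (E, w=80) cum 280  ← median
  y=6 (A, w=200) cum 480
  y=9 (C, w=5) cum 485
  y=10 (B, w=9) cum 494
⇒ y* = 5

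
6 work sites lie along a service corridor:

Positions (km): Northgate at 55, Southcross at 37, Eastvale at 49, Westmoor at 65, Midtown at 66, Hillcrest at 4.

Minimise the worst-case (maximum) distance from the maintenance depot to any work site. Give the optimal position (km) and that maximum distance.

The 1-center on a line is the midpoint of the two extreme points: leftmost at 4, rightmost at 66.
Optimal location = (4 + 66)/2 = 35; maximum distance = (66 − 4)/2 = 31.

location 35, max distance 31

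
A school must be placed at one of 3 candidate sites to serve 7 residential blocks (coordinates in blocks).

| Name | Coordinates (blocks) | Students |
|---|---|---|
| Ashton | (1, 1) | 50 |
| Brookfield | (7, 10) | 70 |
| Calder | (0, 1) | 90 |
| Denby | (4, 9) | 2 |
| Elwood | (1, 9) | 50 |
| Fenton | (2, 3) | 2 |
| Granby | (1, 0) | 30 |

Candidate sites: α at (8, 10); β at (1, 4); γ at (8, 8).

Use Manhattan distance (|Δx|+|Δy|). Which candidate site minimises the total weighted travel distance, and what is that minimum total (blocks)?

Total weighted distance at each candidate:
  α (8, 10): total = 3346
  β (1, 4): total = 1740
  γ (8, 8): total = 3142
Minimum is at β with total 1740 blocks.

β, total 1740 blocks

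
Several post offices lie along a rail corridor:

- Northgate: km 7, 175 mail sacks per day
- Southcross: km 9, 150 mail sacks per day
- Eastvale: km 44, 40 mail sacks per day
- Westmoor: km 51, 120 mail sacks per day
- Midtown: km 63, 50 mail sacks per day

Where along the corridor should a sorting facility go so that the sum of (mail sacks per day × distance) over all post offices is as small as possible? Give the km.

For a sum of weighted absolute distances on a line, the optimum is the weighted median (not the mean). Total weight W = 535; half-weight = 267.5.
Sort by position and accumulate weight:
  km 7 (Northgate, w=175) → cum 175
  km 9 (Southcross, w=150) → cum 325  ≥ 267.5 → median here
  km 44 (Eastvale, w=40) → cum 365
  km 51 (Westmoor, w=120) → cum 485
  km 63 (Midtown, w=50) → cum 535
Optimal location: km 9.

x = 9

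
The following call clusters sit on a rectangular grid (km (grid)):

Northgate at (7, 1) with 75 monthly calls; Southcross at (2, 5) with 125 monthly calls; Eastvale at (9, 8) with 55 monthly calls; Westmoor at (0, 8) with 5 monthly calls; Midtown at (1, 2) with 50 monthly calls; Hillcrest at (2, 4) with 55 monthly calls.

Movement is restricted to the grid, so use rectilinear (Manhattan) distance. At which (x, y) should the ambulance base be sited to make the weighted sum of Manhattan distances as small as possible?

(2, 5)

Manhattan distance separates: Σwᵢ(|x−xᵢ|+|y−yᵢ|) = Σwᵢ|x−xᵢ| + Σwᵢ|y−yᵢ|, so x and y are optimised independently as 1-D weighted medians.
Total weight W = 365; half = 182.5.
x-coordinate, sorted with cumulative weight:
  x=0 (Westmoor, w=5) cum 5
  x=1 (Midtown, w=50) cum 55
  x=2 (Southcross, w=125) cum 180
  x=2 (Hillcrest, w=55) cum 235  ← median
  x=7 (Northgate, w=75) cum 310
  x=9 (Eastvale, w=55) cum 365
⇒ x* = 2
y-coordinate, sorted with cumulative weight:
  y=1 (Northgate, w=75) cum 75
  y=2 (Midtown, w=50) cum 125
  y=4 (Hillcrest, w=55) cum 180
  y=5 (Southcross, w=125) cum 305  ← median
  y=8 (Eastvale, w=55) cum 360
  y=8 (Westmoor, w=5) cum 365
⇒ y* = 5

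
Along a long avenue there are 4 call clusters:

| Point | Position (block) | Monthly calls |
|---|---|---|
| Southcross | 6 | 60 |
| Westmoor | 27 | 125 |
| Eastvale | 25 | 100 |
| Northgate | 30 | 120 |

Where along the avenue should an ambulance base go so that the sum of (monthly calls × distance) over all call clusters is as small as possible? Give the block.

For a sum of weighted absolute distances on a line, the optimum is the weighted median (not the mean). Total weight W = 405; half-weight = 202.5.
Sort by position and accumulate weight:
  block 6 (Southcross, w=60) → cum 60
  block 25 (Eastvale, w=100) → cum 160
  block 27 (Westmoor, w=125) → cum 285  ≥ 202.5 → median here
  block 30 (Northgate, w=120) → cum 405
Optimal location: block 27.

x = 27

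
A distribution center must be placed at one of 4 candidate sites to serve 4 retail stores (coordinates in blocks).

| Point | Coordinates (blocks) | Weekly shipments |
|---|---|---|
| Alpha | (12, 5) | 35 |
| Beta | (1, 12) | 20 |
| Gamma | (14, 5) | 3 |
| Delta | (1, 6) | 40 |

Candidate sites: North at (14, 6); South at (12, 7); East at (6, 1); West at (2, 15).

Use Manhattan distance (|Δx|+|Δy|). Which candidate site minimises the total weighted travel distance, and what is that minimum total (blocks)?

South, total 882 blocks

Total weighted distance at each candidate:
  North (14, 6): total = 1008
  South (12, 7): total = 882
  East (6, 1): total = 1106
  West (2, 15): total = 1246
Minimum is at South with total 882 blocks.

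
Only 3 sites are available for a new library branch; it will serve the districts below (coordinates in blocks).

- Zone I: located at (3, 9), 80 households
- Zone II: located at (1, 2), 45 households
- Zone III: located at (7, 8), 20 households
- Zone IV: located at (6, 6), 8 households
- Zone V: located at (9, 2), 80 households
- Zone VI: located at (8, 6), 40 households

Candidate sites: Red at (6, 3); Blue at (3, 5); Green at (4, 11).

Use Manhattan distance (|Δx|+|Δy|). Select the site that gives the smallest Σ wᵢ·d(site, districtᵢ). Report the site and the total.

Red, total 1654 blocks

Total weighted distance at each candidate:
  Red (6, 3): total = 1654
  Blue (3, 5): total = 1677
  Green (4, 11): total = 2436
Minimum is at Red with total 1654 blocks.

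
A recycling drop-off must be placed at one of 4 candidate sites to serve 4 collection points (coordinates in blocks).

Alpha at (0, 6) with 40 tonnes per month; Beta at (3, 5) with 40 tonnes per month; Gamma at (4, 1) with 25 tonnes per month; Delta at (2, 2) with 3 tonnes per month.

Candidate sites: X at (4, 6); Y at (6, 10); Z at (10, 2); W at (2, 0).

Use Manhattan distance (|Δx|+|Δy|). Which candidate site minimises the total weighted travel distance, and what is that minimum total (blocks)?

Total weighted distance at each candidate:
  X (4, 6): total = 383
  Y (6, 10): total = 1031
  Z (10, 2): total = 1159
  W (2, 0): total = 641
Minimum is at X with total 383 blocks.

X, total 383 blocks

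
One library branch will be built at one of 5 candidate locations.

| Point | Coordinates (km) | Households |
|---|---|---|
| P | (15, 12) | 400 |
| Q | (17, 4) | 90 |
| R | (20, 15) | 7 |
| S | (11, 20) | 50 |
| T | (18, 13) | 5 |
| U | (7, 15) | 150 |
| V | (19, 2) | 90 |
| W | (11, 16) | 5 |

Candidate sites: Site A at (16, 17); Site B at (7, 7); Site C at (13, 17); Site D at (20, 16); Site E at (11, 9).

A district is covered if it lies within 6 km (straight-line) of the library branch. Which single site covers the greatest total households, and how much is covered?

Coverage radius r = 6 km; a point is covered iff (Δx)²+(Δy)² ≤ 6² = 36.
  Site A (16, 17): covers {P, R, S, T, W} → 467
  Site B (7, 7): covers {none} → 0
  Site C (13, 17): covers {P, S, W} → 455
  Site D (20, 16): covers {R, T} → 12
  Site E (11, 9): covers {P} → 400
Maximum coverage at Site A: 467 households.

Site A, covering 467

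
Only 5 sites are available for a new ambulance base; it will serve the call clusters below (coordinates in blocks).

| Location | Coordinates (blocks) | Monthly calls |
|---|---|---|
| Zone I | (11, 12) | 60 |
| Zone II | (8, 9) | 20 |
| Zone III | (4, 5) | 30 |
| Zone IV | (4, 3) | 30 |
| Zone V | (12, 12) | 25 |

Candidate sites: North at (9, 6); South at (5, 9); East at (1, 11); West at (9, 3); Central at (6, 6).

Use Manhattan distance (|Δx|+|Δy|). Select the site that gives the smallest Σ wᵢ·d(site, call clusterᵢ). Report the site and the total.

North, total 1205 blocks

Total weighted distance at each candidate:
  North (9, 6): total = 1205
  South (5, 9): total = 1210
  East (1, 11): total = 1740
  West (9, 3): total = 1460
  Central (6, 6): total = 1300
Minimum is at North with total 1205 blocks.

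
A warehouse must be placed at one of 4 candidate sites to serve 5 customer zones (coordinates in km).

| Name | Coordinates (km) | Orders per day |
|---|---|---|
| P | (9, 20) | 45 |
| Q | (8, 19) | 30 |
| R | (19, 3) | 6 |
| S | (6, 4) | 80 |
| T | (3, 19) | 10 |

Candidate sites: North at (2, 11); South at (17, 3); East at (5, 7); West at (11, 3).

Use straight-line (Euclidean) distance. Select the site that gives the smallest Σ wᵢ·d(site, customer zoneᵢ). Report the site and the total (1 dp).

Total weighted distance at each candidate:
  North (2, 11): total = 1651.4
  South (17, 3): total = 2504.4
  East (5, 7): total = 1445.1
  West (11, 3): total = 1893.4
Minimum is at East with total 1445.1 km.

East, total 1445.1 km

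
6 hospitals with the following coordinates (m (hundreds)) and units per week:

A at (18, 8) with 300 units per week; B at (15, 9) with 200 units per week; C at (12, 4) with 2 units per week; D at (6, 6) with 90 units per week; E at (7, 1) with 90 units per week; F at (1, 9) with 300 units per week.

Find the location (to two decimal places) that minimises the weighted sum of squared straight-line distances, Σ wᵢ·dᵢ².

(10.08, 7.68)

The minimiser of Σwᵢ‖p−pᵢ‖² is the weighted centroid p* = (Σwᵢpᵢ)/(Σwᵢ).
Σwᵢ = 982.
Σwᵢxᵢ = 300·18 + 200·15 + 2·12 + 90·6 + 90·7 + 300·1 = 9894.
Σwᵢyᵢ = 300·8 + 200·9 + 2·4 + 90·6 + 90·1 + 300·9 = 7538.
x* = 9894/982 = 10.08, y* = 7538/982 = 7.68.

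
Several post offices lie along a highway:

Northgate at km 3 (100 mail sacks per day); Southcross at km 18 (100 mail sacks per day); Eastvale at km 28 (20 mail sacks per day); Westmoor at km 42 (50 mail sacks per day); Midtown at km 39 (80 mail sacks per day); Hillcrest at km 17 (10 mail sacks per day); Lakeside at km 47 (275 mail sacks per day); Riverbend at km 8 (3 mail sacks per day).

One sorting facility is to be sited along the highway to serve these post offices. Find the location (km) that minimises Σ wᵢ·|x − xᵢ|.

For a sum of weighted absolute distances on a line, the optimum is the weighted median (not the mean). Total weight W = 638; half-weight = 319.
Sort by position and accumulate weight:
  km 3 (Northgate, w=100) → cum 100
  km 8 (Riverbend, w=3) → cum 103
  km 17 (Hillcrest, w=10) → cum 113
  km 18 (Southcross, w=100) → cum 213
  km 28 (Eastvale, w=20) → cum 233
  km 39 (Midtown, w=80) → cum 313
  km 42 (Westmoor, w=50) → cum 363  ≥ 319 → median here
  km 47 (Lakeside, w=275) → cum 638
Optimal location: km 42.

x = 42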